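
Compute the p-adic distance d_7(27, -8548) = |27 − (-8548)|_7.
d_7(27, -8548) = 1/343

Step 1 — x − y = 27 − (-8548) = 8575. Step 2 — v_7(8575) = 3 (factor: 8575 = (7^3 · 25); the sign does not affect v_p). Step 3 — |x − y|_7 = 7^{-3} = 1/343.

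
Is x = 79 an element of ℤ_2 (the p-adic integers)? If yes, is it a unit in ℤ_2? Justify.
x ∈ ℤ_2^× (unit); v_2(x) = 0

ℤ_2 = {x ∈ ℚ_2 : v_2(x) ≥ 0} and ℤ_2^× = {x ∈ ℤ_2 : v_2(x) = 0}. Here v_2(79) = v_2(num) − v_2(den) = 0; compare against these criteria.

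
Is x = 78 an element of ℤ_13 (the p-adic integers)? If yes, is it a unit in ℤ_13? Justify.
x ∈ ℤ_13 but not a unit; v_13(x) = 1 > 0

ℤ_13 = {x ∈ ℚ_13 : v_13(x) ≥ 0} and ℤ_13^× = {x ∈ ℤ_13 : v_13(x) = 0}. Here v_13(78) = v_13(num) − v_13(den) = 1; compare against these criteria.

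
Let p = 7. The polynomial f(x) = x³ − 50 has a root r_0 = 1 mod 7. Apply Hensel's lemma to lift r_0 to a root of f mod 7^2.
r_1 = 1 (mod 49)

Hensel: r_{i+1} = r_i − f(r_i)/f′(r_i) mod 7^{i+2}, where f′(x) = 3x². Iterate:
  r_0 = 1 (mod 7)
  r_1 = 1 (mod 49)
Final: r = 1 with f(r) ≡ 0 mod 7^2.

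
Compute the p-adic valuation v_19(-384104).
v_19(-384104) = 3

v_19(n) is the largest exponent k such that 19^k divides n. Factor out: -384104 = -19^3 · 56. (Sign doesn't affect v_p.) So v_19(-384104) = 3.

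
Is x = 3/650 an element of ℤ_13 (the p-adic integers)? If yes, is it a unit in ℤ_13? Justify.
x ∉ ℤ_13 (v_13(x) = -1 < 0)

ℤ_13 = {x ∈ ℚ_13 : v_13(x) ≥ 0} and ℤ_13^× = {x ∈ ℤ_13 : v_13(x) = 0}. Here v_13(3/650) = v_13(num) − v_13(den) = -1; compare against these criteria.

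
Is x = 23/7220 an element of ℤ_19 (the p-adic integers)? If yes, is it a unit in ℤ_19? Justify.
x ∉ ℤ_19 (v_19(x) = -2 < 0)

ℤ_19 = {x ∈ ℚ_19 : v_19(x) ≥ 0} and ℤ_19^× = {x ∈ ℤ_19 : v_19(x) = 0}. Here v_19(23/7220) = v_19(num) − v_19(den) = -2; compare against these criteria.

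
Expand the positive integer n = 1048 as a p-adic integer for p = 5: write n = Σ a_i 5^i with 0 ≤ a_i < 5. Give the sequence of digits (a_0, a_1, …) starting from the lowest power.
(a_0, a_1, …) = (3, 4, 1, 3, 1)

Repeated division by 5 gives the digits low-to-high: 1048 = 3 + 4·5^1 + 1·5^2 + 3·5^3 + 1·5^4. Digit sequence: (3, 4, 1, 3, 1).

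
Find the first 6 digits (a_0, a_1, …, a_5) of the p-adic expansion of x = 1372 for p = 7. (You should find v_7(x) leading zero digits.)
(a_0, …, a_5) = (0, 0, 0, 4, 0, 0)

v_7(1372) = 3, so a_0 = ... = a_2 = 0. Factor out: x = 7^3 · u with u = 4 a unit in ℤ_7. Expand u iteratively via a_{v+i} = u_i mod 7, u_{i+1} = (u_i − a_{v+i})/7:
  u_0 = 4;  a_3 = 4;  u_1 = (u_0 − 4)/7 = 0
  u_1 = 0;  a_4 = 0;  u_2 = (u_1 − 0)/7 = 0
  u_2 = 0;  a_5 = 0;  u_3 = (u_2 − 0)/7 = 0
Digits: (0, 0, 0, 4, 0, 0).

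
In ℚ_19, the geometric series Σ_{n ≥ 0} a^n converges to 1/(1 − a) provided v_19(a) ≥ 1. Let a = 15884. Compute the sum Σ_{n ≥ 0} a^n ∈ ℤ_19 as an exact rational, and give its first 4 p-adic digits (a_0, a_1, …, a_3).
Σ a^n = 1/(1 − a) = -1/15883;  first 4 digits = (1, 0, 6, 2)

v_19(a) = 2 ≥ 1, so the series converges in ℤ_19 to 1/(1 − a) = 1/(1 − 15884) = -1/15883. Expand this rational in ℤ_19: compute digits iteratively via d_i = x_i mod 19, x_{i+1} = (x_i − d_i)/19. The first 4 digits are (1, 0, 6, 2).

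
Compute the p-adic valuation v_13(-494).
v_13(-494) = 1

v_13(n) is the largest exponent k such that 13^k divides n. Factor out: -494 = -13^1 · 38. (Sign doesn't affect v_p.) So v_13(-494) = 1.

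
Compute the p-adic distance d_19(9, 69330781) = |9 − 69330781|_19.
d_19(9, 69330781) = 1/2476099

Step 1 — x − y = 9 − 69330781 = -69330772. Step 2 — v_19(-69330772) = 5 (factor: -69330772 = −(19^5 · 28); the sign does not affect v_p). Step 3 — |x − y|_19 = 19^{-5} = 1/2476099.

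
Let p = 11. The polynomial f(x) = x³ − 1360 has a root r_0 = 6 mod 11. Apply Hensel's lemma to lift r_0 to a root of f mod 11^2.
r_1 = 39 (mod 121)

Hensel: r_{i+1} = r_i − f(r_i)/f′(r_i) mod 11^{i+2}, where f′(x) = 3x². Iterate:
  r_0 = 6 (mod 11)
  r_1 = 39 (mod 121)
Final: r = 39 with f(r) ≡ 0 mod 11^2.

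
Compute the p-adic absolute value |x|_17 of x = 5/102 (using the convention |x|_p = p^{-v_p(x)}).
|5/102|_17 = 17

Step 1 — compute v_17(x) by factoring powers of 17 out of the numerator and denominator: v_17(5/102) = -1. Step 2 — apply |x|_p = p^{-v_p(x)} = 17^{1} = 17.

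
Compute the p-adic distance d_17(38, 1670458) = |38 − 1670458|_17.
d_17(38, 1670458) = 1/83521

Step 1 — x − y = 38 − 1670458 = -1670420. Step 2 — v_17(-1670420) = 4 (factor: -1670420 = −(17^4 · 20); the sign does not affect v_p). Step 3 — |x − y|_17 = 17^{-4} = 1/83521.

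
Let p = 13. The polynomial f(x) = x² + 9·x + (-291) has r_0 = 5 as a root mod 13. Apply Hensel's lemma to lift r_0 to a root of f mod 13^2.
r_1 = 70 (mod 169)

Hensel: r_{i+1} = r_i − f(r_i)·(f′(r_i))^{-1} mod 13^{i+2}, f′(x) = 2x + 9. Iterate:
  r_0 = 5 (mod 13)
  r_1 = 70 (mod 169)
Final: r = 70 satisfies f(r) ≡ 0 mod 13^2.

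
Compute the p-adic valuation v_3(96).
v_3(96) = 1

v_3(n) is the largest exponent k such that 3^k divides n. Factor out: 96 = 3^1 · 32. (Sign doesn't affect v_p.) So v_3(96) = 1.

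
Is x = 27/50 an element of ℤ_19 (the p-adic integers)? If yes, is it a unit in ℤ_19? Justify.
x ∈ ℤ_19^× (unit); v_19(x) = 0

ℤ_19 = {x ∈ ℚ_19 : v_19(x) ≥ 0} and ℤ_19^× = {x ∈ ℤ_19 : v_19(x) = 0}. Here v_19(27/50) = v_19(num) − v_19(den) = 0; compare against these criteria.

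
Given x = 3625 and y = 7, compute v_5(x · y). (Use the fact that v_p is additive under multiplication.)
v_5(25375) = 3

v_p(x) = 3 (factor: 3625 = 5^3 · 29); v_p(y) = 0 (factor: 7 = 5^0 · 7). Additivity: v_p(xy) = v_p(x) + v_p(y) = 3 + 0 = 3. (Direct check: xy = 25375 = 5^3 · (203).)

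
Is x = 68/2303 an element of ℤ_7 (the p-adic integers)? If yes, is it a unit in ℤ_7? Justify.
x ∉ ℤ_7 (v_7(x) = -2 < 0)

ℤ_7 = {x ∈ ℚ_7 : v_7(x) ≥ 0} and ℤ_7^× = {x ∈ ℤ_7 : v_7(x) = 0}. Here v_7(68/2303) = v_7(num) − v_7(den) = -2; compare against these criteria.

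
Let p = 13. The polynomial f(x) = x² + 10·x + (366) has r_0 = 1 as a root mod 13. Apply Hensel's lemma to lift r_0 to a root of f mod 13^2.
r_1 = 40 (mod 169)

Hensel: r_{i+1} = r_i − f(r_i)·(f′(r_i))^{-1} mod 13^{i+2}, f′(x) = 2x + 10. Iterate:
  r_0 = 1 (mod 13)
  r_1 = 40 (mod 169)
Final: r = 40 satisfies f(r) ≡ 0 mod 13^2.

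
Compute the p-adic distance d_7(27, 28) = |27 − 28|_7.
d_7(27, 28) = 1

Step 1 — x − y = 27 − 28 = -1. Step 2 — v_7(-1) = 0 (factor: -1 = −(7^0 · 1); the sign does not affect v_p). Step 3 — |x − y|_7 = 7^{0} = 1.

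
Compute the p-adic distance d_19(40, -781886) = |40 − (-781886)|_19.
d_19(40, -781886) = 1/130321

Step 1 — x − y = 40 − (-781886) = 781926. Step 2 — v_19(781926) = 4 (factor: 781926 = (19^4 · 6); the sign does not affect v_p). Step 3 — |x − y|_19 = 19^{-4} = 1/130321.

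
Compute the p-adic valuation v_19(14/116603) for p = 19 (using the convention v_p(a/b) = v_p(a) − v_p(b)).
v_19(14/116603) = -3

Factor powers of 19 from the numerator and denominator of the reduced fraction: 14 = 19^0 · 14 and 116603 = 19^3 · 17. Apply v_p(a/b) = v_p(a) − v_p(b): v_19(14/116603) = 0 − 3 = -3.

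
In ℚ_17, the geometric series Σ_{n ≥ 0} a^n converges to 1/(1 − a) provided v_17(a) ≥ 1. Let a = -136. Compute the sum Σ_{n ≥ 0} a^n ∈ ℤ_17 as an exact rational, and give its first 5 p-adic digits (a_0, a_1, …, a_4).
Σ a^n = 1/(1 − a) = 1/137;  first 5 digits = (1, 9, 12, 1, 3)

v_17(a) = 1 ≥ 1, so the series converges in ℤ_17 to 1/(1 − a) = 1/(1 − (-136)) = 1/137. Expand this rational in ℤ_17: compute digits iteratively via d_i = x_i mod 17, x_{i+1} = (x_i − d_i)/17. The first 5 digits are (1, 9, 12, 1, 3).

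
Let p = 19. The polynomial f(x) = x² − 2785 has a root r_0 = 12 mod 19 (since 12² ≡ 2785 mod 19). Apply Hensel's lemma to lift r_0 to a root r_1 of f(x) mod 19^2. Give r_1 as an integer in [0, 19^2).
r_1 = 107 (mod 361)

Hensel's recurrence: r_{i+1} = r_i − f(r_i)·(f′(r_i))^{-1} mod 19^{i+2}, with f′(x) = 2x. Iterate:
  r_0 = 12 (mod 19)
  r_1 = 107 (mod 361)
Final: r_1 = 107, and one checks f(r_1) ≡ 0 mod 19^2.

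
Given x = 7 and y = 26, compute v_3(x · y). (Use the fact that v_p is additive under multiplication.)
v_3(182) = 0

v_p(x) = 0 (factor: 7 = 3^0 · 7); v_p(y) = 0 (factor: 26 = 3^0 · 26). Additivity: v_p(xy) = v_p(x) + v_p(y) = 0 + 0 = 0. (Direct check: xy = 182 = 3^0 · (182).)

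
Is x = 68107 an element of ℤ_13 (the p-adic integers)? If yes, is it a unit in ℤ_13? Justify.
x ∈ ℤ_13 but not a unit; v_13(x) = 3 > 0

ℤ_13 = {x ∈ ℚ_13 : v_13(x) ≥ 0} and ℤ_13^× = {x ∈ ℤ_13 : v_13(x) = 0}. Here v_13(68107) = v_13(num) − v_13(den) = 3; compare against these criteria.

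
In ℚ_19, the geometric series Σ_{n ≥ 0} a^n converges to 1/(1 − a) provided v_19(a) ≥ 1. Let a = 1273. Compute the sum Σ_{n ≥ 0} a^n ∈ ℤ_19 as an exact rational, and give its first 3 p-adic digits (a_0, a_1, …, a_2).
Σ a^n = 1/(1 − a) = -1/1272;  first 3 digits = (1, 10, 8)

v_19(a) = 1 ≥ 1, so the series converges in ℤ_19 to 1/(1 − a) = 1/(1 − 1273) = -1/1272. Expand this rational in ℤ_19: compute digits iteratively via d_i = x_i mod 19, x_{i+1} = (x_i − d_i)/19. The first 3 digits are (1, 10, 8).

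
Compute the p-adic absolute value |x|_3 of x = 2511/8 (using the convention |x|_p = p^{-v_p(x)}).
|2511/8|_3 = 1/81

Step 1 — compute v_3(x) by factoring powers of 3 out of the numerator and denominator: v_3(2511/8) = 4. Step 2 — apply |x|_p = p^{-v_p(x)} = 3^{-4} = 1/81.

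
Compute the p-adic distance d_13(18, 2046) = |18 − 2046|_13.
d_13(18, 2046) = 1/169

Step 1 — x − y = 18 − 2046 = -2028. Step 2 — v_13(-2028) = 2 (factor: -2028 = −(13^2 · 12); the sign does not affect v_p). Step 3 — |x − y|_13 = 13^{-2} = 1/169.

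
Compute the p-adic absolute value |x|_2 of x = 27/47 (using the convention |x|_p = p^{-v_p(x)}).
|27/47|_2 = 1

Step 1 — compute v_2(x) by factoring powers of 2 out of the numerator and denominator: v_2(27/47) = 0. Step 2 — apply |x|_p = p^{-v_p(x)} = 2^{0} = 1.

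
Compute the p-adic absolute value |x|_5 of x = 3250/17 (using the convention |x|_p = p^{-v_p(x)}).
|3250/17|_5 = 1/125

Step 1 — compute v_5(x) by factoring powers of 5 out of the numerator and denominator: v_5(3250/17) = 3. Step 2 — apply |x|_p = p^{-v_p(x)} = 5^{-3} = 1/125.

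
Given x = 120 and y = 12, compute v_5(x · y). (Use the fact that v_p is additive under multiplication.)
v_5(1440) = 1

v_p(x) = 1 (factor: 120 = 5^1 · 24); v_p(y) = 0 (factor: 12 = 5^0 · 12). Additivity: v_p(xy) = v_p(x) + v_p(y) = 1 + 0 = 1. (Direct check: xy = 1440 = 5^1 · (288).)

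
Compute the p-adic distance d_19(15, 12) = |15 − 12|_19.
d_19(15, 12) = 1

Step 1 — x − y = 15 − 12 = 3. Step 2 — v_19(3) = 0 (factor: 3 = (19^0 · 3); the sign does not affect v_p). Step 3 — |x − y|_19 = 19^{0} = 1.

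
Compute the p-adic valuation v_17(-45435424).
v_17(-45435424) = 5

v_17(n) is the largest exponent k such that 17^k divides n. Factor out: -45435424 = -17^5 · 32. (Sign doesn't affect v_p.) So v_17(-45435424) = 5.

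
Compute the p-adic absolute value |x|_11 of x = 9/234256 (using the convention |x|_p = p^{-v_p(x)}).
|9/234256|_11 = 14641

Step 1 — compute v_11(x) by factoring powers of 11 out of the numerator and denominator: v_11(9/234256) = -4. Step 2 — apply |x|_p = p^{-v_p(x)} = 11^{4} = 14641.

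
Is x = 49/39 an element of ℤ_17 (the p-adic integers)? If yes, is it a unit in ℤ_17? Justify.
x ∈ ℤ_17^× (unit); v_17(x) = 0

ℤ_17 = {x ∈ ℚ_17 : v_17(x) ≥ 0} and ℤ_17^× = {x ∈ ℤ_17 : v_17(x) = 0}. Here v_17(49/39) = v_17(num) − v_17(den) = 0; compare against these criteria.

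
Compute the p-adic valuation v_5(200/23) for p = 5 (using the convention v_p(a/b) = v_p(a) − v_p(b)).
v_5(200/23) = 2

Factor powers of 5 from the numerator and denominator of the reduced fraction: 200 = 5^2 · 8 and 23 = 5^0 · 23. Apply v_p(a/b) = v_p(a) − v_p(b): v_5(200/23) = 2 − 0 = 2.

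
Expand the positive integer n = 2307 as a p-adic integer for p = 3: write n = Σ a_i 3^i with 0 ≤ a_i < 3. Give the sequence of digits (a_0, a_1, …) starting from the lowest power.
(a_0, a_1, …) = (0, 1, 1, 1, 1, 0, 0, 1)

Repeated division by 3 gives the digits low-to-high: 2307 = 1·3^1 + 1·3^2 + 1·3^3 + 1·3^4 + 1·3^7. Digit sequence: (0, 1, 1, 1, 1, 0, 0, 1).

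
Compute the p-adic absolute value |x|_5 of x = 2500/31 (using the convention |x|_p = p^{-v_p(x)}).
|2500/31|_5 = 1/625

Step 1 — compute v_5(x) by factoring powers of 5 out of the numerator and denominator: v_5(2500/31) = 4. Step 2 — apply |x|_p = p^{-v_p(x)} = 5^{-4} = 1/625.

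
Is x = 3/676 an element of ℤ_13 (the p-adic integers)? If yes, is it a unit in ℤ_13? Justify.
x ∉ ℤ_13 (v_13(x) = -2 < 0)

ℤ_13 = {x ∈ ℚ_13 : v_13(x) ≥ 0} and ℤ_13^× = {x ∈ ℤ_13 : v_13(x) = 0}. Here v_13(3/676) = v_13(num) − v_13(den) = -2; compare against these criteria.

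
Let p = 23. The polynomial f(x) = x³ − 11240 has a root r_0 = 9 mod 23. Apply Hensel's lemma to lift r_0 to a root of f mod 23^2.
r_1 = 492 (mod 529)

Hensel: r_{i+1} = r_i − f(r_i)/f′(r_i) mod 23^{i+2}, where f′(x) = 3x². Iterate:
  r_0 = 9 (mod 23)
  r_1 = 492 (mod 529)
Final: r = 492 with f(r) ≡ 0 mod 23^2.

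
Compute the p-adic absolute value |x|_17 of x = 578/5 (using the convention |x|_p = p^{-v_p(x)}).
|578/5|_17 = 1/289

Step 1 — compute v_17(x) by factoring powers of 17 out of the numerator and denominator: v_17(578/5) = 2. Step 2 — apply |x|_p = p^{-v_p(x)} = 17^{-2} = 1/289.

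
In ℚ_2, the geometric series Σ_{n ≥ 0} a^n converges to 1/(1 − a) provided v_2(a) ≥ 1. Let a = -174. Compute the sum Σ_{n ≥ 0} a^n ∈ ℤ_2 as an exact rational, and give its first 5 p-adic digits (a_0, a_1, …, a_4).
Σ a^n = 1/(1 − a) = 1/175;  first 5 digits = (1, 1, 1, 1, 0)

v_2(a) = 1 ≥ 1, so the series converges in ℤ_2 to 1/(1 − a) = 1/(1 − (-174)) = 1/175. Expand this rational in ℤ_2: compute digits iteratively via d_i = x_i mod 2, x_{i+1} = (x_i − d_i)/2. The first 5 digits are (1, 1, 1, 1, 0).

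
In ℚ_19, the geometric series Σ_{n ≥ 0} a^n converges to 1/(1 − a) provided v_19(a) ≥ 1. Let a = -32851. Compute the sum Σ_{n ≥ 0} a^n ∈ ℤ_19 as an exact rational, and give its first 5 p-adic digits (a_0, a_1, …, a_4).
Σ a^n = 1/(1 − a) = 1/32852;  first 5 digits = (1, 0, 4, 14, 15)

v_19(a) = 2 ≥ 1, so the series converges in ℤ_19 to 1/(1 − a) = 1/(1 − (-32851)) = 1/32852. Expand this rational in ℤ_19: compute digits iteratively via d_i = x_i mod 19, x_{i+1} = (x_i − d_i)/19. The first 5 digits are (1, 0, 4, 14, 15).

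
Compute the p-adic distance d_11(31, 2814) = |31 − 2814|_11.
d_11(31, 2814) = 1/121

Step 1 — x − y = 31 − 2814 = -2783. Step 2 — v_11(-2783) = 2 (factor: -2783 = −(11^2 · 23); the sign does not affect v_p). Step 3 — |x − y|_11 = 11^{-2} = 1/121.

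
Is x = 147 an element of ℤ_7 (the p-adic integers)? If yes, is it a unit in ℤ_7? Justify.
x ∈ ℤ_7 but not a unit; v_7(x) = 2 > 0

ℤ_7 = {x ∈ ℚ_7 : v_7(x) ≥ 0} and ℤ_7^× = {x ∈ ℤ_7 : v_7(x) = 0}. Here v_7(147) = v_7(num) − v_7(den) = 2; compare against these criteria.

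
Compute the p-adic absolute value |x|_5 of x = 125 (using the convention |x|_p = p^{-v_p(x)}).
|125|_5 = 1/125

Step 1 — compute v_5(x) by factoring powers of 5 out of the numerator and denominator: v_5(125) = 3. Step 2 — apply |x|_p = p^{-v_p(x)} = 5^{-3} = 1/125.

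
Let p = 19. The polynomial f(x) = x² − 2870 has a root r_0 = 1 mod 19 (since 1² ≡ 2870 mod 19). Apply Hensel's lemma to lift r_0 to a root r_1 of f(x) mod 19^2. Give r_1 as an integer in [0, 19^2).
r_1 = 172 (mod 361)

Hensel's recurrence: r_{i+1} = r_i − f(r_i)·(f′(r_i))^{-1} mod 19^{i+2}, with f′(x) = 2x. Iterate:
  r_0 = 1 (mod 19)
  r_1 = 172 (mod 361)
Final: r_1 = 172, and one checks f(r_1) ≡ 0 mod 19^2.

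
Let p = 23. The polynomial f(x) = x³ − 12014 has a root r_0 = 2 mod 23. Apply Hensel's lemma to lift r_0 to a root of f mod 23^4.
r_3 = 222918 (mod 279841)

Hensel: r_{i+1} = r_i − f(r_i)/f′(r_i) mod 23^{i+2}, where f′(x) = 3x². Iterate:
  r_0 = 2 (mod 23)
  r_1 = 209 (mod 529)
  r_2 = 3912 (mod 12167)
  r_3 = 222918 (mod 279841)
Final: r = 222918 with f(r) ≡ 0 mod 23^4.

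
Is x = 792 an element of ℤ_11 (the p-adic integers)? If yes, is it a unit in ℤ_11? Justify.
x ∈ ℤ_11 but not a unit; v_11(x) = 1 > 0

ℤ_11 = {x ∈ ℚ_11 : v_11(x) ≥ 0} and ℤ_11^× = {x ∈ ℤ_11 : v_11(x) = 0}. Here v_11(792) = v_11(num) − v_11(den) = 1; compare against these criteria.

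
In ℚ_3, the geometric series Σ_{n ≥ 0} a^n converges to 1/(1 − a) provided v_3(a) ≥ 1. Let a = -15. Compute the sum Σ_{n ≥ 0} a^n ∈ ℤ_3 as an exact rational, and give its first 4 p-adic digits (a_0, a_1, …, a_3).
Σ a^n = 1/(1 − a) = 1/16;  first 4 digits = (1, 1, 2, 2)

v_3(a) = 1 ≥ 1, so the series converges in ℤ_3 to 1/(1 − a) = 1/(1 − (-15)) = 1/16. Expand this rational in ℤ_3: compute digits iteratively via d_i = x_i mod 3, x_{i+1} = (x_i − d_i)/3. The first 4 digits are (1, 1, 2, 2).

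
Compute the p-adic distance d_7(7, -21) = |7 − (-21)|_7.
d_7(7, -21) = 1/7

Step 1 — x − y = 7 − (-21) = 28. Step 2 — v_7(28) = 1 (factor: 28 = (7^1 · 4); the sign does not affect v_p). Step 3 — |x − y|_7 = 7^{-1} = 1/7.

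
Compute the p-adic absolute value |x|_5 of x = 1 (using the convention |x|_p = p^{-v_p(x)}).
|1|_5 = 1

Step 1 — compute v_5(x) by factoring powers of 5 out of the numerator and denominator: v_5(1) = 0. Step 2 — apply |x|_p = p^{-v_p(x)} = 5^{0} = 1.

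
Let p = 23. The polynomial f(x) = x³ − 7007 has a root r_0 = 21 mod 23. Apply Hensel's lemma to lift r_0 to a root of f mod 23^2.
r_1 = 274 (mod 529)

Hensel: r_{i+1} = r_i − f(r_i)/f′(r_i) mod 23^{i+2}, where f′(x) = 3x². Iterate:
  r_0 = 21 (mod 23)
  r_1 = 274 (mod 529)
Final: r = 274 with f(r) ≡ 0 mod 23^2.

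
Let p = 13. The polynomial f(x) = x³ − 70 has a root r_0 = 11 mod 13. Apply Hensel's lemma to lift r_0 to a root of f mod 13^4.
r_3 = 12933 (mod 28561)

Hensel: r_{i+1} = r_i − f(r_i)/f′(r_i) mod 13^{i+2}, where f′(x) = 3x². Iterate:
  r_0 = 11 (mod 13)
  r_1 = 89 (mod 169)
  r_2 = 1948 (mod 2197)
  r_3 = 12933 (mod 28561)
Final: r = 12933 with f(r) ≡ 0 mod 13^4.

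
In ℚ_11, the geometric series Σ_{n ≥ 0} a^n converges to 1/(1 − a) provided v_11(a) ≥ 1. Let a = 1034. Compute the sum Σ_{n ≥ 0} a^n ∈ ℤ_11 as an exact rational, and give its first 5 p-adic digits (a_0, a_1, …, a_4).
Σ a^n = 1/(1 − a) = -1/1033;  first 5 digits = (1, 6, 0, 8, 8)

v_11(a) = 1 ≥ 1, so the series converges in ℤ_11 to 1/(1 − a) = 1/(1 − 1034) = -1/1033. Expand this rational in ℤ_11: compute digits iteratively via d_i = x_i mod 11, x_{i+1} = (x_i − d_i)/11. The first 5 digits are (1, 6, 0, 8, 8).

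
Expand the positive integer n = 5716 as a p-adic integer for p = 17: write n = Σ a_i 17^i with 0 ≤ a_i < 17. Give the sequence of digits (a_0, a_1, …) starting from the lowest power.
(a_0, a_1, …) = (4, 13, 2, 1)

Repeated division by 17 gives the digits low-to-high: 5716 = 4 + 13·17^1 + 2·17^2 + 1·17^3. Digit sequence: (4, 13, 2, 1).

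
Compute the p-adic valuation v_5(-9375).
v_5(-9375) = 5

v_5(n) is the largest exponent k such that 5^k divides n. Factor out: -9375 = -5^5 · 3. (Sign doesn't affect v_p.) So v_5(-9375) = 5.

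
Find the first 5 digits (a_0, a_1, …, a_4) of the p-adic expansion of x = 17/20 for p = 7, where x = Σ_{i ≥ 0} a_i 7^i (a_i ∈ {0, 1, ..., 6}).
(a_0, …, a_4) = (4, 2, 0, 1, 3)

v_7(17/20) = 0 (numerator and denominator both coprime to 7), so x ∈ ℤ_7^×. Compute digits iteratively via a_i = x_i mod 7, x_{i+1} = (x_i − a_i)/7, with x_0 = x:
  x_0 = 17/20;  a_0 = 4;  x_1 = (x_0 − 4)/7 = -9/20
  x_1 = -9/20;  a_1 = 2;  x_2 = (x_1 − 2)/7 = -7/20
  x_2 = -7/20;  a_2 = 0;  x_3 = (x_2 − 0)/7 = -1/20
  x_3 = -1/20;  a_3 = 1;  x_4 = (x_3 − 1)/7 = -3/20
  x_4 = -3/20;  a_4 = 3;  x_5 = (x_4 − 3)/7 = -9/20
Digits: (4, 2, 0, 1, 3).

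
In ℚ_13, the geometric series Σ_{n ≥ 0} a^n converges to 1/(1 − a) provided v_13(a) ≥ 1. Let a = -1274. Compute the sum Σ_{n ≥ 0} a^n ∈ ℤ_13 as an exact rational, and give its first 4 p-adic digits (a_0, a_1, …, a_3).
Σ a^n = 1/(1 − a) = 1/1275;  first 4 digits = (1, 6, 2, 5)

v_13(a) = 1 ≥ 1, so the series converges in ℤ_13 to 1/(1 − a) = 1/(1 − (-1274)) = 1/1275. Expand this rational in ℤ_13: compute digits iteratively via d_i = x_i mod 13, x_{i+1} = (x_i − d_i)/13. The first 4 digits are (1, 6, 2, 5).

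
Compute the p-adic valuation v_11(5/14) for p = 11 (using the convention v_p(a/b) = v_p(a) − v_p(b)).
v_11(5/14) = 0

Factor powers of 11 from the numerator and denominator of the reduced fraction: 5 = 11^0 · 5 and 14 = 11^0 · 14. Apply v_p(a/b) = v_p(a) − v_p(b): v_11(5/14) = 0 − 0 = 0.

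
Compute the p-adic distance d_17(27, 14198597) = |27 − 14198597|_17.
d_17(27, 14198597) = 1/1419857

Step 1 — x − y = 27 − 14198597 = -14198570. Step 2 — v_17(-14198570) = 5 (factor: -14198570 = −(17^5 · 10); the sign does not affect v_p). Step 3 — |x − y|_17 = 17^{-5} = 1/1419857.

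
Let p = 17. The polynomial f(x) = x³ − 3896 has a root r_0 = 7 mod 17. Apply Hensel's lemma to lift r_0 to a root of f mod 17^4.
r_3 = 47726 (mod 83521)

Hensel: r_{i+1} = r_i − f(r_i)/f′(r_i) mod 17^{i+2}, where f′(x) = 3x². Iterate:
  r_0 = 7 (mod 17)
  r_1 = 41 (mod 289)
  r_2 = 3509 (mod 4913)
  r_3 = 47726 (mod 83521)
Final: r = 47726 with f(r) ≡ 0 mod 17^4.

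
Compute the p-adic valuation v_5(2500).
v_5(2500) = 4

v_5(n) is the largest exponent k such that 5^k divides n. Factor out: 2500 = 5^4 · 4. (Sign doesn't affect v_p.) So v_5(2500) = 4.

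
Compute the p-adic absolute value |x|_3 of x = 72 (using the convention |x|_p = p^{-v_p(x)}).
|72|_3 = 1/9

Step 1 — compute v_3(x) by factoring powers of 3 out of the numerator and denominator: v_3(72) = 2. Step 2 — apply |x|_p = p^{-v_p(x)} = 3^{-2} = 1/9.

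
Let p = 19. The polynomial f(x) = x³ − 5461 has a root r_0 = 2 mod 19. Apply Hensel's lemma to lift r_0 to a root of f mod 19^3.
r_2 = 2833 (mod 6859)

Hensel: r_{i+1} = r_i − f(r_i)/f′(r_i) mod 19^{i+2}, where f′(x) = 3x². Iterate:
  r_0 = 2 (mod 19)
  r_1 = 306 (mod 361)
  r_2 = 2833 (mod 6859)
Final: r = 2833 with f(r) ≡ 0 mod 19^3.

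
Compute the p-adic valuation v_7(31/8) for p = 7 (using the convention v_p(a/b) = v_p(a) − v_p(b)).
v_7(31/8) = 0

Factor powers of 7 from the numerator and denominator of the reduced fraction: 31 = 7^0 · 31 and 8 = 7^0 · 8. Apply v_p(a/b) = v_p(a) − v_p(b): v_7(31/8) = 0 − 0 = 0.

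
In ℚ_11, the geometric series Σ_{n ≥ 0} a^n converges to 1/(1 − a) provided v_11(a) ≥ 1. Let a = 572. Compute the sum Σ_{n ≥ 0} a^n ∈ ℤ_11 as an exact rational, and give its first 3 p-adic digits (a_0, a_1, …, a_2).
Σ a^n = 1/(1 − a) = -1/571;  first 3 digits = (1, 8, 2)

v_11(a) = 1 ≥ 1, so the series converges in ℤ_11 to 1/(1 − a) = 1/(1 − 572) = -1/571. Expand this rational in ℤ_11: compute digits iteratively via d_i = x_i mod 11, x_{i+1} = (x_i − d_i)/11. The first 3 digits are (1, 8, 2).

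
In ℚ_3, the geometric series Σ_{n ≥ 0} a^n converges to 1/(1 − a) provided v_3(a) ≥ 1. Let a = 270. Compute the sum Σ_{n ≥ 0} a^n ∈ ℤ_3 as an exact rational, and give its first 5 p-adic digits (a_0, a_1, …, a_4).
Σ a^n = 1/(1 − a) = -1/269;  first 5 digits = (1, 0, 0, 1, 0)

v_3(a) = 3 ≥ 1, so the series converges in ℤ_3 to 1/(1 − a) = 1/(1 − 270) = -1/269. Expand this rational in ℤ_3: compute digits iteratively via d_i = x_i mod 3, x_{i+1} = (x_i − d_i)/3. The first 5 digits are (1, 0, 0, 1, 0).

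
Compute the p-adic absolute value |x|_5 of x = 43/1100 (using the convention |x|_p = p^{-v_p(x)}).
|43/1100|_5 = 25

Step 1 — compute v_5(x) by factoring powers of 5 out of the numerator and denominator: v_5(43/1100) = -2. Step 2 — apply |x|_p = p^{-v_p(x)} = 5^{2} = 25.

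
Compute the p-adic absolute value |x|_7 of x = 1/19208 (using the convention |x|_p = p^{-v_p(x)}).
|1/19208|_7 = 2401

Step 1 — compute v_7(x) by factoring powers of 7 out of the numerator and denominator: v_7(1/19208) = -4. Step 2 — apply |x|_p = p^{-v_p(x)} = 7^{4} = 2401.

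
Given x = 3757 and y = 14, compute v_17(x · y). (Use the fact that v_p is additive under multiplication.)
v_17(52598) = 2

v_p(x) = 2 (factor: 3757 = 17^2 · 13); v_p(y) = 0 (factor: 14 = 17^0 · 14). Additivity: v_p(xy) = v_p(x) + v_p(y) = 2 + 0 = 2. (Direct check: xy = 52598 = 17^2 · (182).)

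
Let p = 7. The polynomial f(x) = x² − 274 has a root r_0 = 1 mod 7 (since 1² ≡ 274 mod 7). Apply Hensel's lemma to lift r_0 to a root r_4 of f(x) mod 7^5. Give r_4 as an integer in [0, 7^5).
r_4 = 10501 (mod 16807)

Hensel's recurrence: r_{i+1} = r_i − f(r_i)·(f′(r_i))^{-1} mod 7^{i+2}, with f′(x) = 2x. Iterate:
  r_0 = 1 (mod 7)
  r_1 = 15 (mod 49)
  r_2 = 211 (mod 343)
  r_3 = 897 (mod 2401)
  r_4 = 10501 (mod 16807)
Final: r_4 = 10501, and one checks f(r_4) ≡ 0 mod 7^5.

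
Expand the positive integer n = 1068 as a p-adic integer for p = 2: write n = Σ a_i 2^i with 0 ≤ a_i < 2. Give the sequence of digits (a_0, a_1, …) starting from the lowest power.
(a_0, a_1, …) = (0, 0, 1, 1, 0, 1, 0, 0, 0, 0, 1)

Repeated division by 2 gives the digits low-to-high: 1068 = 1·2^2 + 1·2^3 + 1·2^5 + 1·2^10. Digit sequence: (0, 0, 1, 1, 0, 1, 0, 0, 0, 0, 1).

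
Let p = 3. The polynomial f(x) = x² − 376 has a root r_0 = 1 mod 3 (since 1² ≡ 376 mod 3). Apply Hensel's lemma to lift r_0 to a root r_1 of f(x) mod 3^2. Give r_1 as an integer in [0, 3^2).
r_1 = 4 (mod 9)

Hensel's recurrence: r_{i+1} = r_i − f(r_i)·(f′(r_i))^{-1} mod 3^{i+2}, with f′(x) = 2x. Iterate:
  r_0 = 1 (mod 3)
  r_1 = 4 (mod 9)
Final: r_1 = 4, and one checks f(r_1) ≡ 0 mod 3^2.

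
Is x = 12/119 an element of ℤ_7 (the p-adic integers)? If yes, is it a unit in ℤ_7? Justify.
x ∉ ℤ_7 (v_7(x) = -1 < 0)

ℤ_7 = {x ∈ ℚ_7 : v_7(x) ≥ 0} and ℤ_7^× = {x ∈ ℤ_7 : v_7(x) = 0}. Here v_7(12/119) = v_7(num) − v_7(den) = -1; compare against these criteria.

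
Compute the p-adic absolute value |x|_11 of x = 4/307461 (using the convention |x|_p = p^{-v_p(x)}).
|4/307461|_11 = 14641

Step 1 — compute v_11(x) by factoring powers of 11 out of the numerator and denominator: v_11(4/307461) = -4. Step 2 — apply |x|_p = p^{-v_p(x)} = 11^{4} = 14641.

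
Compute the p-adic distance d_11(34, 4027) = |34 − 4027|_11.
d_11(34, 4027) = 1/1331

Step 1 — x − y = 34 − 4027 = -3993. Step 2 — v_11(-3993) = 3 (factor: -3993 = −(11^3 · 3); the sign does not affect v_p). Step 3 — |x − y|_11 = 11^{-3} = 1/1331.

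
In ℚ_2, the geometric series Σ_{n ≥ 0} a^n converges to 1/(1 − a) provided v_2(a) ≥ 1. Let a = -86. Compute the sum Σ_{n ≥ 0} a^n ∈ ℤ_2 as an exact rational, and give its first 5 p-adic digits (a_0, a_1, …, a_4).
Σ a^n = 1/(1 − a) = 1/87;  first 5 digits = (1, 1, 1, 0, 0)

v_2(a) = 1 ≥ 1, so the series converges in ℤ_2 to 1/(1 − a) = 1/(1 − (-86)) = 1/87. Expand this rational in ℤ_2: compute digits iteratively via d_i = x_i mod 2, x_{i+1} = (x_i − d_i)/2. The first 5 digits are (1, 1, 1, 0, 0).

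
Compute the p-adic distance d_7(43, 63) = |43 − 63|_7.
d_7(43, 63) = 1

Step 1 — x − y = 43 − 63 = -20. Step 2 — v_7(-20) = 0 (factor: -20 = −(7^0 · 20); the sign does not affect v_p). Step 3 — |x − y|_7 = 7^{0} = 1.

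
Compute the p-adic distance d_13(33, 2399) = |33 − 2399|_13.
d_13(33, 2399) = 1/169

Step 1 — x − y = 33 − 2399 = -2366. Step 2 — v_13(-2366) = 2 (factor: -2366 = −(13^2 · 14); the sign does not affect v_p). Step 3 — |x − y|_13 = 13^{-2} = 1/169.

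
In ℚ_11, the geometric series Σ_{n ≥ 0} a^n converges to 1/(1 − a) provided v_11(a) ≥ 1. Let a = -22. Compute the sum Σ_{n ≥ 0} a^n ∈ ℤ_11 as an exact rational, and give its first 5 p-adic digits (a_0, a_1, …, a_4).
Σ a^n = 1/(1 − a) = 1/23;  first 5 digits = (1, 9, 3, 3, 4)

v_11(a) = 1 ≥ 1, so the series converges in ℤ_11 to 1/(1 − a) = 1/(1 − (-22)) = 1/23. Expand this rational in ℤ_11: compute digits iteratively via d_i = x_i mod 11, x_{i+1} = (x_i − d_i)/11. The first 5 digits are (1, 9, 3, 3, 4).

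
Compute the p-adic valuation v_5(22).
v_5(22) = 0

v_5(n) is the largest exponent k such that 5^k divides n. Factor out: 22 = 5^0 · 22. (Sign doesn't affect v_p.) So v_5(22) = 0.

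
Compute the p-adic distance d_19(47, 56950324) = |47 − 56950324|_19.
d_19(47, 56950324) = 1/2476099

Step 1 — x − y = 47 − 56950324 = -56950277. Step 2 — v_19(-56950277) = 5 (factor: -56950277 = −(19^5 · 23); the sign does not affect v_p). Step 3 — |x − y|_19 = 19^{-5} = 1/2476099.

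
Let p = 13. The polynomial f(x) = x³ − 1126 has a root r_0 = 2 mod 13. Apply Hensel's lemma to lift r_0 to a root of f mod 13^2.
r_1 = 67 (mod 169)

Hensel: r_{i+1} = r_i − f(r_i)/f′(r_i) mod 13^{i+2}, where f′(x) = 3x². Iterate:
  r_0 = 2 (mod 13)
  r_1 = 67 (mod 169)
Final: r = 67 with f(r) ≡ 0 mod 13^2.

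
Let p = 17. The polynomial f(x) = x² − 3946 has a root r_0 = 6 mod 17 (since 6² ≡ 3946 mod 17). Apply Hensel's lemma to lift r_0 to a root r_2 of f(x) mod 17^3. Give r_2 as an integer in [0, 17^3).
r_2 = 958 (mod 4913)

Hensel's recurrence: r_{i+1} = r_i − f(r_i)·(f′(r_i))^{-1} mod 17^{i+2}, with f′(x) = 2x. Iterate:
  r_0 = 6 (mod 17)
  r_1 = 91 (mod 289)
  r_2 = 958 (mod 4913)
Final: r_2 = 958, and one checks f(r_2) ≡ 0 mod 17^3.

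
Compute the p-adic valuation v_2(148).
v_2(148) = 2

v_2(n) is the largest exponent k such that 2^k divides n. Factor out: 148 = 2^2 · 37. (Sign doesn't affect v_p.) So v_2(148) = 2.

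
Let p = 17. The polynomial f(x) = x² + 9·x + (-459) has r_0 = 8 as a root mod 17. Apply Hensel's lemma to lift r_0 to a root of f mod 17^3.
r_2 = 229 (mod 4913)

Hensel: r_{i+1} = r_i − f(r_i)·(f′(r_i))^{-1} mod 17^{i+2}, f′(x) = 2x + 9. Iterate:
  r_0 = 8 (mod 17)
  r_1 = 229 (mod 289)
  r_2 = 229 (mod 4913)
Final: r = 229 satisfies f(r) ≡ 0 mod 17^3.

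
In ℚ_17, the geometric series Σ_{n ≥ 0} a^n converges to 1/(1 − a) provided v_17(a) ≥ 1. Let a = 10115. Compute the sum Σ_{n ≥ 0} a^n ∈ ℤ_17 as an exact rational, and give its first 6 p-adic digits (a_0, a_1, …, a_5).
Σ a^n = 1/(1 − a) = -1/10114;  first 6 digits = (1, 0, 1, 2, 1, 4)

v_17(a) = 2 ≥ 1, so the series converges in ℤ_17 to 1/(1 − a) = 1/(1 − 10115) = -1/10114. Expand this rational in ℤ_17: compute digits iteratively via d_i = x_i mod 17, x_{i+1} = (x_i − d_i)/17. The first 6 digits are (1, 0, 1, 2, 1, 4).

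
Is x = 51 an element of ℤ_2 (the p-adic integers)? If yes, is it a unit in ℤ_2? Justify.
x ∈ ℤ_2^× (unit); v_2(x) = 0

ℤ_2 = {x ∈ ℚ_2 : v_2(x) ≥ 0} and ℤ_2^× = {x ∈ ℤ_2 : v_2(x) = 0}. Here v_2(51) = v_2(num) − v_2(den) = 0; compare against these criteria.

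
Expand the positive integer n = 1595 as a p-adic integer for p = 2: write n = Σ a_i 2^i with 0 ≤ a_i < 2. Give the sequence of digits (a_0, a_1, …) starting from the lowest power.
(a_0, a_1, …) = (1, 1, 0, 1, 1, 1, 0, 0, 0, 1, 1)

Repeated division by 2 gives the digits low-to-high: 1595 = 1 + 1·2^1 + 1·2^3 + 1·2^4 + 1·2^5 + 1·2^9 + 1·2^10. Digit sequence: (1, 1, 0, 1, 1, 1, 0, 0, 0, 1, 1).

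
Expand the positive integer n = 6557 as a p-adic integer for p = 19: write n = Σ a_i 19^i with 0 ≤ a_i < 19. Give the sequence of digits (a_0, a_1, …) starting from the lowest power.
(a_0, a_1, …) = (2, 3, 18)

Repeated division by 19 gives the digits low-to-high: 6557 = 2 + 3·19^1 + 18·19^2. Digit sequence: (2, 3, 18).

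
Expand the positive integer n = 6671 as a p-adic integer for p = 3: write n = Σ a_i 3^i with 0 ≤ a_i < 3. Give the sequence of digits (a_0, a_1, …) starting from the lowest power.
(a_0, a_1, …) = (2, 0, 0, 1, 1, 0, 0, 0, 1)

Repeated division by 3 gives the digits low-to-high: 6671 = 2 + 1·3^3 + 1·3^4 + 1·3^8. Digit sequence: (2, 0, 0, 1, 1, 0, 0, 0, 1).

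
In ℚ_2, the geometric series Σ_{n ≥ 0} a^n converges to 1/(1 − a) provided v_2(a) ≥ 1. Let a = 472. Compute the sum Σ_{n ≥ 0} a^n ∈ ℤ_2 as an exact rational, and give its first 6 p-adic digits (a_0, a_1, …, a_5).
Σ a^n = 1/(1 − a) = -1/471;  first 6 digits = (1, 0, 0, 1, 1, 0)

v_2(a) = 3 ≥ 1, so the series converges in ℤ_2 to 1/(1 − a) = 1/(1 − 472) = -1/471. Expand this rational in ℤ_2: compute digits iteratively via d_i = x_i mod 2, x_{i+1} = (x_i − d_i)/2. The first 6 digits are (1, 0, 0, 1, 1, 0).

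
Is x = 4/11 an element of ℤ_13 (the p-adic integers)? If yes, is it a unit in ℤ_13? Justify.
x ∈ ℤ_13^× (unit); v_13(x) = 0

ℤ_13 = {x ∈ ℚ_13 : v_13(x) ≥ 0} and ℤ_13^× = {x ∈ ℤ_13 : v_13(x) = 0}. Here v_13(4/11) = v_13(num) − v_13(den) = 0; compare against these criteria.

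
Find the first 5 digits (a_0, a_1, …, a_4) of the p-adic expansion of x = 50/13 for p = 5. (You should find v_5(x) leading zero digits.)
(a_0, …, a_4) = (0, 0, 4, 0, 1)

v_5(50/13) = 2, so a_0 = ... = a_1 = 0. Factor out: x = 5^2 · u with u = 2/13 a unit in ℤ_5. Expand u iteratively via a_{v+i} = u_i mod 5, u_{i+1} = (u_i − a_{v+i})/5:
  u_0 = 2/13;  a_2 = 4;  u_1 = (u_0 − 4)/5 = -10/13
  u_1 = -10/13;  a_3 = 0;  u_2 = (u_1 − 0)/5 = -2/13
  u_2 = -2/13;  a_4 = 1;  u_3 = (u_2 − 1)/5 = -3/13
Digits: (0, 0, 4, 0, 1).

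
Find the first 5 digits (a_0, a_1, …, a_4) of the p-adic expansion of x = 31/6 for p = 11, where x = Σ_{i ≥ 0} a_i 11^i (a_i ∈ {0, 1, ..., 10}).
(a_0, …, a_4) = (7, 9, 1, 9, 1)

v_11(31/6) = 0 (numerator and denominator both coprime to 11), so x ∈ ℤ_11^×. Compute digits iteratively via a_i = x_i mod 11, x_{i+1} = (x_i − a_i)/11, with x_0 = x:
  x_0 = 31/6;  a_0 = 7;  x_1 = (x_0 − 7)/11 = -1/6
  x_1 = -1/6;  a_1 = 9;  x_2 = (x_1 − 9)/11 = -5/6
  x_2 = -5/6;  a_2 = 1;  x_3 = (x_2 − 1)/11 = -1/6
  x_3 = -1/6;  a_3 = 9;  x_4 = (x_3 − 9)/11 = -5/6
  x_4 = -5/6;  a_4 = 1;  x_5 = (x_4 − 1)/11 = -1/6
Digits: (7, 9, 1, 9, 1).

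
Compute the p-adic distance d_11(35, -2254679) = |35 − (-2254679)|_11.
d_11(35, -2254679) = 1/161051

Step 1 — x − y = 35 − (-2254679) = 2254714. Step 2 — v_11(2254714) = 5 (factor: 2254714 = (11^5 · 14); the sign does not affect v_p). Step 3 — |x − y|_11 = 11^{-5} = 1/161051.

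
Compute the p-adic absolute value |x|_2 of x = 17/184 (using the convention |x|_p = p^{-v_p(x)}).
|17/184|_2 = 8

Step 1 — compute v_2(x) by factoring powers of 2 out of the numerator and denominator: v_2(17/184) = -3. Step 2 — apply |x|_p = p^{-v_p(x)} = 2^{3} = 8.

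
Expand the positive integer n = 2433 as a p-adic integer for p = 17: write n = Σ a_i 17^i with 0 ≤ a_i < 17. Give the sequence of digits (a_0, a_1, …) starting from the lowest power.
(a_0, a_1, …) = (2, 7, 8)

Repeated division by 17 gives the digits low-to-high: 2433 = 2 + 7·17^1 + 8·17^2. Digit sequence: (2, 7, 8).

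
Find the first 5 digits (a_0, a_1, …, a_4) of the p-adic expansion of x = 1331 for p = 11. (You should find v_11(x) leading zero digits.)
(a_0, …, a_4) = (0, 0, 0, 1, 0)

v_11(1331) = 3, so a_0 = ... = a_2 = 0. Factor out: x = 11^3 · u with u = 1 a unit in ℤ_11. Expand u iteratively via a_{v+i} = u_i mod 11, u_{i+1} = (u_i − a_{v+i})/11:
  u_0 = 1;  a_3 = 1;  u_1 = (u_0 − 1)/11 = 0
  u_1 = 0;  a_4 = 0;  u_2 = (u_1 − 0)/11 = 0
Digits: (0, 0, 0, 1, 0).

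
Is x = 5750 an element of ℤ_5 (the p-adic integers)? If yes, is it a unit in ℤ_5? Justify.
x ∈ ℤ_5 but not a unit; v_5(x) = 3 > 0

ℤ_5 = {x ∈ ℚ_5 : v_5(x) ≥ 0} and ℤ_5^× = {x ∈ ℤ_5 : v_5(x) = 0}. Here v_5(5750) = v_5(num) − v_5(den) = 3; compare against these criteria.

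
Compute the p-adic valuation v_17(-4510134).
v_17(-4510134) = 4

v_17(n) is the largest exponent k such that 17^k divides n. Factor out: -4510134 = -17^4 · 54. (Sign doesn't affect v_p.) So v_17(-4510134) = 4.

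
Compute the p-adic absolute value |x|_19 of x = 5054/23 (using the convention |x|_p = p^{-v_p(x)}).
|5054/23|_19 = 1/361

Step 1 — compute v_19(x) by factoring powers of 19 out of the numerator and denominator: v_19(5054/23) = 2. Step 2 — apply |x|_p = p^{-v_p(x)} = 19^{-2} = 1/361.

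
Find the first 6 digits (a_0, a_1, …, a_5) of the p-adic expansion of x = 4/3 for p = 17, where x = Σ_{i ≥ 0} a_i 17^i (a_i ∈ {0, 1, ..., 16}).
(a_0, …, a_5) = (7, 11, 5, 11, 5, 11)

v_17(4/3) = 0 (numerator and denominator both coprime to 17), so x ∈ ℤ_17^×. Compute digits iteratively via a_i = x_i mod 17, x_{i+1} = (x_i − a_i)/17, with x_0 = x:
  x_0 = 4/3;  a_0 = 7;  x_1 = (x_0 − 7)/17 = -1/3
  x_1 = -1/3;  a_1 = 11;  x_2 = (x_1 − 11)/17 = -2/3
  x_2 = -2/3;  a_2 = 5;  x_3 = (x_2 − 5)/17 = -1/3
  x_3 = -1/3;  a_3 = 11;  x_4 = (x_3 − 11)/17 = -2/3
  x_4 = -2/3;  a_4 = 5;  x_5 = (x_4 − 5)/17 = -1/3
  x_5 = -1/3;  a_5 = 11;  x_6 = (x_5 − 11)/17 = -2/3
Digits: (7, 11, 5, 11, 5, 11).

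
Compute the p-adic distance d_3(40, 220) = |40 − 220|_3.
d_3(40, 220) = 1/9

Step 1 — x − y = 40 − 220 = -180. Step 2 — v_3(-180) = 2 (factor: -180 = −(3^2 · 20); the sign does not affect v_p). Step 3 — |x − y|_3 = 3^{-2} = 1/9.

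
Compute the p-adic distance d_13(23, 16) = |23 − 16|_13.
d_13(23, 16) = 1

Step 1 — x − y = 23 − 16 = 7. Step 2 — v_13(7) = 0 (factor: 7 = (13^0 · 7); the sign does not affect v_p). Step 3 — |x − y|_13 = 13^{0} = 1.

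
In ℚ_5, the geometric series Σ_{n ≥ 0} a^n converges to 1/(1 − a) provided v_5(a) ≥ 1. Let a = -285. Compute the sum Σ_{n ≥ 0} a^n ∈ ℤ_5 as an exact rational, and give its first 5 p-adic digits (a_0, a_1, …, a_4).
Σ a^n = 1/(1 − a) = 1/286;  first 5 digits = (1, 3, 2, 4, 1)

v_5(a) = 1 ≥ 1, so the series converges in ℤ_5 to 1/(1 − a) = 1/(1 − (-285)) = 1/286. Expand this rational in ℤ_5: compute digits iteratively via d_i = x_i mod 5, x_{i+1} = (x_i − d_i)/5. The first 5 digits are (1, 3, 2, 4, 1).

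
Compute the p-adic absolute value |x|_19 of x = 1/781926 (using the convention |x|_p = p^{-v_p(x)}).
|1/781926|_19 = 130321

Step 1 — compute v_19(x) by factoring powers of 19 out of the numerator and denominator: v_19(1/781926) = -4. Step 2 — apply |x|_p = p^{-v_p(x)} = 19^{4} = 130321.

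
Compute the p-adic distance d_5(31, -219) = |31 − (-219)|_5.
d_5(31, -219) = 1/125

Step 1 — x − y = 31 − (-219) = 250. Step 2 — v_5(250) = 3 (factor: 250 = (5^3 · 2); the sign does not affect v_p). Step 3 — |x − y|_5 = 5^{-3} = 1/125.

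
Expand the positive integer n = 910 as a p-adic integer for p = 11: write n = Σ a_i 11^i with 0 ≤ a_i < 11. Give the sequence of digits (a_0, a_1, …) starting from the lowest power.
(a_0, a_1, …) = (8, 5, 7)

Repeated division by 11 gives the digits low-to-high: 910 = 8 + 5·11^1 + 7·11^2. Digit sequence: (8, 5, 7).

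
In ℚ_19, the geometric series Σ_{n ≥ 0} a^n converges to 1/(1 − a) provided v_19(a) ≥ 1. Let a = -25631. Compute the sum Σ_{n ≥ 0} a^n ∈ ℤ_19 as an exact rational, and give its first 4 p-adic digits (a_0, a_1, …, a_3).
Σ a^n = 1/(1 − a) = 1/25632;  first 4 digits = (1, 0, 5, 15)

v_19(a) = 2 ≥ 1, so the series converges in ℤ_19 to 1/(1 − a) = 1/(1 − (-25631)) = 1/25632. Expand this rational in ℤ_19: compute digits iteratively via d_i = x_i mod 19, x_{i+1} = (x_i − d_i)/19. The first 4 digits are (1, 0, 5, 15).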